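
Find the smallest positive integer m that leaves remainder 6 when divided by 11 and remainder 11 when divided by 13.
M = 11 × 13 = 143. M₁ = 13, y₁ ≡ 6 mod 11. M₂ = 11, y₂ ≡ 6 mod 13. m = 6×13×6 + 11×11×6 ≡ 50 mod 143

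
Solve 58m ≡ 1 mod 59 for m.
Since 59 is prime, by Fermat 58^(-1) ≡ 58^{57} ≡ 58 mod 59. Verify: 58 × 58 = 3364 ≡ 1 mod 59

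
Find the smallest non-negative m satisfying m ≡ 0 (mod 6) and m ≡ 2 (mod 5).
M = 6 × 5 = 30. M₁ = 5, y₁ ≡ 5 (mod 6). M₂ = 6, y₂ ≡ 1 (mod 5). m = 0×5×5 + 2×6×1 ≡ 12 (mod 30)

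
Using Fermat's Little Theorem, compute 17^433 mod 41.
By Fermat: 17^{40} ≡ 1 mod 41. 433 ≡ 33 mod 40. So 17^{433} ≡ 17^{33} ≡ 19 mod 41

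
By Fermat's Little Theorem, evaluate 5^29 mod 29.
By Fermat: 5^{28} ≡ 1 (mod 29). So 5^{29} = 5^{28} · 5^{1} ≡ 5^{1} ≡ 5 (mod 29)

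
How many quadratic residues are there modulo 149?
For prime 149, there are (p-1)/2 = (149-1)/2 = 74 quadratic residues (excluding 0).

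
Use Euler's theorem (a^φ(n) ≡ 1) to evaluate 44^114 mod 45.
By Euler: 44^{24} ≡ 1 (mod 45) since gcd(44, 45) = 1. 114 = 4×24 + 18. So 44^{114} ≡ 44^{18} ≡ 1 (mod 45)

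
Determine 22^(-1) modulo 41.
Since 41 is prime, by Fermat 22^(-1) ≡ 22^{39} ≡ 28 (mod 41). Verify: 22 × 28 = 616 ≡ 1 (mod 41)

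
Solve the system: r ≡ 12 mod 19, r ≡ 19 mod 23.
M = 19 × 23 = 437. M₁ = 23, y₁ ≡ 5 mod 19. M₂ = 19, y₂ ≡ 17 mod 23. r = 12×23×5 + 19×19×17 ≡ 88 mod 437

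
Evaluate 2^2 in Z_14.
2^{2} = 4 ≡ 4 mod 14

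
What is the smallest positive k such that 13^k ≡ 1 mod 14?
Powers of 13 mod 14: 13^1≡13, 13^2≡1. ord_14(13) = 2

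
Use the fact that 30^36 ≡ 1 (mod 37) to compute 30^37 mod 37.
By Fermat: 30^{36} ≡ 1 (mod 37). So 30^{37} = 30^{36} · 30^{1} ≡ 30^{1} ≡ 30 (mod 37)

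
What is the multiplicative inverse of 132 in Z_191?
Since 191 is prime, by Fermat 132^(-1) ≡ 132^{189} ≡ 123 mod 191. Verify: 132 × 123 = 16236 ≡ 1 mod 191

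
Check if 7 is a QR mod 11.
By Euler's criterion: 7^{5} ≡ 10 mod 11. Since this equals -1 (≡ 10), 7 is not a QR.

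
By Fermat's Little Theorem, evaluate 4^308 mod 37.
By Fermat: 4^{36} ≡ 1 (mod 37). 308 ≡ 20 (mod 36). So 4^{308} ≡ 4^{20} ≡ 16 (mod 37)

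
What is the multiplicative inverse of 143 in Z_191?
Since 191 is prime, by Fermat 143^(-1) ≡ 143^{189} ≡ 187 mod 191. Verify: 143 × 187 = 26741 ≡ 1 mod 191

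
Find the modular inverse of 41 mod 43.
Since 43 is prime, by Fermat 41^(-1) ≡ 41^{41} ≡ 21 (mod 43). Verify: 41 × 21 = 861 ≡ 1 (mod 43)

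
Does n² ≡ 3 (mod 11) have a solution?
By Euler's criterion: 3^{5} ≡ 1 (mod 11). Since this equals 1, 3 is a QR.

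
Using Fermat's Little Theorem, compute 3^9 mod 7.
By Fermat: 3^{6} ≡ 1 (mod 7). So 3^{9} = 3^{6} · 3^{3} ≡ 3^{3} ≡ 6 (mod 7)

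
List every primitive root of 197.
There are φ(196) = 84 primitive roots mod 197: {2, 3, 5, 8, 11, 12, 13, 17, 18, 21, 27, 30, 31, 32, 35, 38, 44, 45, 46, 48, 50, 52, 56, 57, 58, 66, 67, 71, 72, 73, 74, 75, 78, 79, 80, 82, 86, 89, 91, 94, 95, 98, 99, 102, 103, 106, 108, 111, 115, 117, 118, 119, 122, 123, 124, 125, 126, 130, 131, 139, 140, 141, 145, 147, 149, 151, 152, 153, 159, 162, 165, 166, 167, 170, 176, 179, 180, 184, 185, 186, 189, 192, 194, 195}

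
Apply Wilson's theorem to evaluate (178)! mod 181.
(180)! = (178)! × (179) × (180) ≡ -1 mod 181. So (178)! ≡ -1 × [(180)(179)]^(-1) ≡ 90 mod 181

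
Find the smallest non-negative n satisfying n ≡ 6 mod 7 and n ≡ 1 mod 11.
M = 7 × 11 = 77. M₁ = 11, y₁ ≡ 2 mod 7. M₂ = 7, y₂ ≡ 8 mod 11. n = 6×11×2 + 1×7×8 ≡ 34 mod 77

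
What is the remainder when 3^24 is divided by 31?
By repeated squaring mod 31: 3^{1}≡3, 3^{2}≡9, 3^{4}≡19, 3^{8}≡20, 3^{16}≡28. Then 3^{24} = 3^{16+8} ≡ 28 × 20 ≡ 2 mod 31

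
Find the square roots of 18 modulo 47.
The square roots of 18 mod 47 are 21 and 26. Verify: 21² = 441 ≡ 18 (mod 47)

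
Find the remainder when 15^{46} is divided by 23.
By Fermat: 15^{22} ≡ 1 mod 23. 46 = 2×22 + 2. So 15^{46} ≡ 15^{2} ≡ 18 mod 23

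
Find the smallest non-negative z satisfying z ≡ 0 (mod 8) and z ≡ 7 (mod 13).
M = 8 × 13 = 104. M₁ = 13, y₁ ≡ 5 (mod 8). M₂ = 8, y₂ ≡ 5 (mod 13). z = 0×13×5 + 7×8×5 ≡ 72 (mod 104)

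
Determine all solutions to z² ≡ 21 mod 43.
The square roots of 21 mod 43 are 35 and 8. Verify: 35² = 1225 ≡ 21 mod 43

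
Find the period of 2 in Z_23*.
Powers of 2 mod 23: 2^1≡2, 2^2≡4, 2^3≡8, 2^4≡16, 2^5≡9, 2^6≡18, 2^7≡13, 2^8≡3, 2^9≡6, 2^10≡12, 2^11≡1. ord_23(2) = 11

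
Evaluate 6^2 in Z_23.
6^{2} = 36 ≡ 13 (mod 23)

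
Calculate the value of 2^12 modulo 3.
Using Fermat: 2^{2} ≡ 1 mod 3. 12 ≡ 0 mod 2. So 2^{12} ≡ 2^{0} ≡ 1 mod 3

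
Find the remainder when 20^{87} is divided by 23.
By Fermat: 20^{22} ≡ 1 mod 23. 87 = 3×22 + 21. So 20^{87} ≡ 20^{21} ≡ 15 mod 23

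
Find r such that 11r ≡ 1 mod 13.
Since 13 is prime, by Fermat 11^(-1) ≡ 11^{11} ≡ 6 mod 13. Verify: 11 × 6 = 66 ≡ 1 mod 13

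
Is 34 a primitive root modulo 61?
34^{5} ≡ 1 (mod 61) and 5 < 60, so ord_61(34) = 5 ≠ 60 and 34 is not a primitive root.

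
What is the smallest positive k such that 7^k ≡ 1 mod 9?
Powers of 7 mod 9: 7^1≡7, 7^2≡4, 7^3≡1. ord_9(7) = 3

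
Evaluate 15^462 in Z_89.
Using Fermat: 15^{88} ≡ 1 mod 89. 462 ≡ 22 mod 88. So 15^{462} ≡ 15^{22} ≡ 55 mod 89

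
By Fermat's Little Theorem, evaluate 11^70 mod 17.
By Fermat: 11^{16} ≡ 1 (mod 17). 70 = 4×16 + 6. So 11^{70} ≡ 11^{6} ≡ 8 (mod 17)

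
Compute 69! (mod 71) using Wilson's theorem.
(70)! = (69)! × (70) ≡ -1 (mod 71). So (69)! ≡ -1 × (70)^(-1) ≡ (-1)×(-1) = 1 (mod 71)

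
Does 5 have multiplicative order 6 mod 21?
Powers of 5 mod 21: 5^1≡5, 5^2≡4, 5^3≡20, 5^4≡16, 5^5≡17, 5^6≡1. First k with 5^k≡1 is k=6. Yes, ord_21(5) = 6.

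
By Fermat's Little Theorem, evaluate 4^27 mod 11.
By Fermat: 4^{10} ≡ 1 (mod 11). 27 = 2×10 + 7. So 4^{27} ≡ 4^{7} ≡ 5 (mod 11)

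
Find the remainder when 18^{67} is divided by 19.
By Fermat: 18^{18} ≡ 1 mod 19. 67 = 3×18 + 13. So 18^{67} ≡ 18^{13} ≡ 18 mod 19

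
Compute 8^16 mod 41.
By repeated squaring (mod 41): 8^{1}≡8, 8^{2}≡23, 8^{4}≡37, 8^{8}≡16, 8^{16}≡10. So 8^{16} ≡ 10 (mod 41)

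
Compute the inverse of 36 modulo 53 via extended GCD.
Extended GCD: 36(-25) + 53(17) = 1. So 36^(-1) ≡ -25 ≡ 28 mod 53. Verify: 36 × 28 = 1008 ≡ 1 mod 53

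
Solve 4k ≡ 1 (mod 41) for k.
Since 41 is prime, by Fermat 4^(-1) ≡ 4^{39} ≡ 31 (mod 41). Verify: 4 × 31 = 124 ≡ 1 (mod 41)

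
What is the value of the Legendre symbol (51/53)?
(51/53) = 51^{26} mod 53 = -1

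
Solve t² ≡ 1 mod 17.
The square roots of 1 mod 17 are 1 and 16. Verify: 1² = 1 ≡ 1 mod 17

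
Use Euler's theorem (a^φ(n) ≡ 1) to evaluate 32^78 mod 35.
By Euler: 32^{24} ≡ 1 mod 35 since gcd(32, 35) = 1. 78 = 3×24 + 6. So 32^{78} ≡ 32^{6} ≡ 29 mod 35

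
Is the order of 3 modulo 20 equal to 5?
Powers of 3 mod 20: 3^1≡3, 3^2≡9, 3^3≡7, 3^4≡1. Already 3^4≡1, so the order is 4 < 5. No, the actual order is 4.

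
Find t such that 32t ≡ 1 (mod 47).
Since 47 is prime, by Fermat 32^(-1) ≡ 32^{45} ≡ 25 (mod 47). Verify: 32 × 25 = 800 ≡ 1 (mod 47)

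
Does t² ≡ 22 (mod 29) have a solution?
By Euler's criterion: 22^{14} ≡ 1 (mod 29). Since this equals 1, 22 is a QR.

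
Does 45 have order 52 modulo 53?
ord_53(45) divides 52. For each prime q|52: 45^{26}≡52, 45^{4}≡15, none ≡ 1. So 45 has order 52 and is a primitive root mod 53.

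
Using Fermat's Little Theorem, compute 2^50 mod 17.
By Fermat: 2^{16} ≡ 1 mod 17. 50 = 3×16 + 2. So 2^{50} ≡ 2^{2} ≡ 4 mod 17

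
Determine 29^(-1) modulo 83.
Since 83 is prime, by Fermat 29^(-1) ≡ 29^{81} ≡ 63 mod 83. Verify: 29 × 63 = 1827 ≡ 1 mod 83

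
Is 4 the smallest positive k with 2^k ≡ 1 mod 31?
Powers of 2 mod 31: 2^1≡2, 2^2≡4, 2^3≡8, 2^4≡16, 2^5≡1. 2^4≡16≢1, so ord ≠ 4. No, the actual order is 5.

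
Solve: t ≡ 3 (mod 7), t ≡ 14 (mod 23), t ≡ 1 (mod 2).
M = 7 × 23 × 2 = 322. M₁ = 46, y₁ ≡ 2 (mod 7). M₂ = 14, y₂ ≡ 5 (mod 23). M₃ = 161, y₃ ≡ 1 (mod 2). t = 3×46×2 + 14×14×5 + 1×161×1 ≡ 129 (mod 322)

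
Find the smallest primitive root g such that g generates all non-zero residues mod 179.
g = 2. For each prime q|178: 2^{89}≡178, 2^{2}≡4, none ≡ 1, so ord_179(2) = 178 and 2 is a primitive root.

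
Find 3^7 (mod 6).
By repeated squaring (mod 6): 3^{1}≡3, 3^{2}≡3, 3^{4}≡3. Then 3^{7} = 3^{4+2+1} ≡ 3 × 3 × 3 ≡ 3 (mod 6)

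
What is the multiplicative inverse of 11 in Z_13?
Since 13 is prime, by Fermat 11^(-1) ≡ 11^{11} ≡ 6 (mod 13). Verify: 11 × 6 = 66 ≡ 1 (mod 13)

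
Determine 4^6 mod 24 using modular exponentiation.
By repeated squaring mod 24: 4^{1}≡4, 4^{2}≡16, 4^{4}≡16. Then 4^{6} = 4^{4+2} ≡ 16 × 16 ≡ 16 mod 24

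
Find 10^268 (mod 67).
Using Fermat: 10^{66} ≡ 1 (mod 67). 268 ≡ 4 (mod 66). So 10^{268} ≡ 10^{4} ≡ 17 (mod 67)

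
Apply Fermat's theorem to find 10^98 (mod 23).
By Fermat: 10^{22} ≡ 1 (mod 23). 98 = 4×22 + 10. So 10^{98} ≡ 10^{10} ≡ 16 (mod 23)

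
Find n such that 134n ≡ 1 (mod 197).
Since 197 is prime, by Fermat 134^(-1) ≡ 134^{195} ≡ 25 (mod 197). Verify: 134 × 25 = 3350 ≡ 1 (mod 197)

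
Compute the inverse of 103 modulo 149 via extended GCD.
Extended GCD: 103(68) + 149(-47) = 1. So 103^(-1) ≡ 68 (mod 149). Verify: 103 × 68 = 7004 ≡ 1 (mod 149)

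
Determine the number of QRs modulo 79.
For prime 79, there are (p-1)/2 = (79-1)/2 = 39 quadratic residues (excluding 0).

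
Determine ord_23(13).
Powers of 13 mod 23: 13^1≡13, 13^2≡8, 13^3≡12, 13^4≡18, 13^5≡4, 13^6≡6, 13^7≡9, 13^8≡2, 13^9≡3, 13^10≡16, 13^11≡1. ord_23(13) = 11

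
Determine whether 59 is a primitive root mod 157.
59^{52} ≡ 1 (mod 157) and 52 < 156, so ord_157(59) = 52 ≠ 156 and 59 is not a primitive root.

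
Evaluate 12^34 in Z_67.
By repeated squaring mod 67: 12^{1}≡12, 12^{2}≡10, 12^{4}≡33, 12^{8}≡17, 12^{16}≡21, 12^{32}≡39. Then 12^{34} = 12^{32+2} ≡ 39 × 10 ≡ 55 mod 67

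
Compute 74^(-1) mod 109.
Since 109 is prime, by Fermat 74^(-1) ≡ 74^{107} ≡ 28 mod 109. Verify: 74 × 28 = 2072 ≡ 1 mod 109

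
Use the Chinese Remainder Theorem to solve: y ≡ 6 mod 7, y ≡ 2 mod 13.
M = 7 × 13 = 91. M₁ = 13, y₁ ≡ 6 mod 7. M₂ = 7, y₂ ≡ 2 mod 13. y = 6×13×6 + 2×7×2 ≡ 41 mod 91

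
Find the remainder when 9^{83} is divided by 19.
By Fermat: 9^{18} ≡ 1 mod 19. 83 = 4×18 + 11. So 9^{83} ≡ 9^{11} ≡ 5 mod 19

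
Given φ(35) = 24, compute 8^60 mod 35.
By Euler: 8^{24} ≡ 1 mod 35 since gcd(8, 35) = 1. 60 = 2×24 + 12. So 8^{60} ≡ 8^{12} ≡ 1 mod 35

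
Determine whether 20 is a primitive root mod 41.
20^{20} ≡ 1 (mod 41) and 20 < 40, so ord_41(20) = 20 ≠ 40 and 20 is not a primitive root.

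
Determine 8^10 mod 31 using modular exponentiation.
By repeated squaring (mod 31): 8^{1}≡8, 8^{2}≡2, 8^{4}≡4, 8^{8}≡16. Then 8^{10} = 8^{8+2} ≡ 16 × 2 ≡ 1 (mod 31)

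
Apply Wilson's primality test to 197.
(196)! mod 197 = 196. Since 196 ≡ -1 (mod 197), 197 is prime.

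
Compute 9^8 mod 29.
By repeated squaring mod 29: 9^{1}≡9, 9^{2}≡23, 9^{4}≡7, 9^{8}≡20. So 9^{8} ≡ 20 mod 29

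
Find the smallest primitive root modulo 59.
g = 2. Powers: [2, 4, 8, 16, 32, 5, 10, 20, ...] generates all 58 non-zero residues.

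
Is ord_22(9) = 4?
Powers of 9 mod 22: 9^1≡9, 9^2≡15, 9^3≡3, 9^4≡5, 9^5≡1. 9^4≡5≢1, so ord ≠ 4. No, the actual order is 5.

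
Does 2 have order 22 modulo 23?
2^{11} ≡ 1 mod 23 and 11 < 22, so ord_23(2) = 11 ≠ 22 and 2 is not a primitive root.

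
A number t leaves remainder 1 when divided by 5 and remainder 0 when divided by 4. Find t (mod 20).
M = 5 × 4 = 20. M₁ = 4, y₁ ≡ 4 (mod 5). M₂ = 5, y₂ ≡ 1 (mod 4). t = 1×4×4 + 0×5×1 ≡ 16 (mod 20)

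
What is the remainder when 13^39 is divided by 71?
By repeated squaring (mod 71): 13^{1}≡13, 13^{2}≡27, 13^{4}≡19, 13^{8}≡6, 13^{16}≡36, 13^{32}≡18. Then 13^{39} = 13^{32+4+2+1} ≡ 18 × 19 × 27 × 13 ≡ 52 (mod 71)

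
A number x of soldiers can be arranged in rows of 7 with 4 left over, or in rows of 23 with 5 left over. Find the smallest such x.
M = 7 × 23 = 161. M₁ = 23, y₁ ≡ 4 (mod 7). M₂ = 7, y₂ ≡ 10 (mod 23). x = 4×23×4 + 5×7×10 ≡ 74 (mod 161)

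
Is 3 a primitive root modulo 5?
ord_5(3) divides 4. For each prime q|4: 3^{2}≡4, none ≡ 1. So 3 has order 4 and is a primitive root mod 5.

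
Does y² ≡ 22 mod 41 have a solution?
By Euler's criterion: 22^{20} ≡ 40 mod 41. Since this equals -1 (≡ 40), 22 is not a QR.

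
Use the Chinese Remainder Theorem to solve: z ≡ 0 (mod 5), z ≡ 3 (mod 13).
M = 5 × 13 = 65. M₁ = 13, y₁ ≡ 2 (mod 5). M₂ = 5, y₂ ≡ 8 (mod 13). z = 0×13×2 + 3×5×8 ≡ 55 (mod 65)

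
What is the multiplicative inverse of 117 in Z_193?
Since 193 is prime, by Fermat 117^(-1) ≡ 117^{191} ≡ 33 mod 193. Verify: 117 × 33 = 3861 ≡ 1 mod 193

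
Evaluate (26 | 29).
(26/29) = 26^{14} mod 29 = -1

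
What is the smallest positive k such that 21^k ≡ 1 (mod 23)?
Powers of 21 mod 23: 21^1≡21, 21^2≡4, 21^3≡15, 21^4≡16, 21^5≡14, 21^6≡18, 21^7≡10, 21^8≡3, 21^9≡17, 21^10≡12, 21^11≡22, 21^12≡2, 21^13≡19, 21^14≡8, 21^15≡7, 21^16≡9, 21^17≡5, 21^18≡13, 21^19≡20, 21^20≡6, 21^21≡11, 21^22≡1. Order = 22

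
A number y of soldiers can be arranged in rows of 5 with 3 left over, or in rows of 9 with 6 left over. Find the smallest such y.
M = 5 × 9 = 45. M₁ = 9, y₁ ≡ 4 mod 5. M₂ = 5, y₂ ≡ 2 mod 9. y = 3×9×4 + 6×5×2 ≡ 33 mod 45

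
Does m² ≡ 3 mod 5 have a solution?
By Euler's criterion: 3^{2} ≡ 4 mod 5. Since this equals -1 (≡ 4), 3 is not a QR.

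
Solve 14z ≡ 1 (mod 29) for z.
Since 29 is prime, by Fermat 14^(-1) ≡ 14^{27} ≡ 27 (mod 29). Verify: 14 × 27 = 378 ≡ 1 (mod 29)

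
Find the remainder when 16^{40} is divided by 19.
By Fermat: 16^{18} ≡ 1 mod 19. 40 = 2×18 + 4. So 16^{40} ≡ 16^{4} ≡ 5 mod 19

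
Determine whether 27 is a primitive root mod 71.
27^{35} ≡ 1 mod 71 and 35 < 70, so ord_71(27) = 35 ≠ 70 and 27 is not a primitive root.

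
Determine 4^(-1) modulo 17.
Since 17 is prime, by Fermat 4^(-1) ≡ 4^{15} ≡ 13 mod 17. Verify: 4 × 13 = 52 ≡ 1 mod 17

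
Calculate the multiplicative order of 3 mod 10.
Powers of 3 mod 10: 3^1≡3, 3^2≡9, 3^3≡7, 3^4≡1. Order = 4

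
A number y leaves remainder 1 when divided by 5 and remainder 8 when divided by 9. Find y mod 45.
M = 5 × 9 = 45. M₁ = 9, y₁ ≡ 4 mod 5. M₂ = 5, y₂ ≡ 2 mod 9. y = 1×9×4 + 8×5×2 ≡ 26 mod 45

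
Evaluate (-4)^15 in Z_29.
By repeated squaring (mod 29): (-4)^{1}≡25, (-4)^{2}≡16, (-4)^{4}≡24, (-4)^{8}≡25. Then (-4)^{15} = (-4)^{8+4+2+1} ≡ 25 × 24 × 16 × 25 ≡ 25 (mod 29)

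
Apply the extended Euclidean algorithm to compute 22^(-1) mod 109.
Extended GCD: 22(5) + 109(-1) = 1. So 22^(-1) ≡ 5 mod 109. Verify: 22 × 5 = 110 ≡ 1 mod 109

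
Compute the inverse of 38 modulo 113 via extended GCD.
Extended GCD: 38(3) + 113(-1) = 1. So 38^(-1) ≡ 3 mod 113. Verify: 38 × 3 = 114 ≡ 1 mod 113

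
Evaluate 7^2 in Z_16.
7^{2} = 49 ≡ 1 mod 16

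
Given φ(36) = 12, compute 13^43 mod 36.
By Euler: 13^{12} ≡ 1 (mod 36) since gcd(13, 36) = 1. 43 = 3×12 + 7. So 13^{43} ≡ 13^{7} ≡ 13 (mod 36)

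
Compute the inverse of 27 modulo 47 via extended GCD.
Extended GCD: 27(7) + 47(-4) = 1. So 27^(-1) ≡ 7 (mod 47). Verify: 27 × 7 = 189 ≡ 1 (mod 47)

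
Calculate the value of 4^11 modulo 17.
By repeated squaring mod 17: 4^{1}≡4, 4^{2}≡16, 4^{4}≡1, 4^{8}≡1. Then 4^{11} = 4^{8+2+1} ≡ 1 × 16 × 4 ≡ 13 mod 17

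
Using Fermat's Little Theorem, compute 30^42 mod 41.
By Fermat: 30^{40} ≡ 1 mod 41. So 30^{42} = 30^{40} · 30^{2} ≡ 30^{2} ≡ 39 mod 41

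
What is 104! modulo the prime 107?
(106)! = (104)! × (105) × (106) ≡ -1 (mod 107). So (104)! ≡ -1 × [(106)(105)]^(-1) ≡ 53 (mod 107)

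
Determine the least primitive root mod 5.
g = 2. For each prime q|4: 2^{2}≡4, none ≡ 1, so ord_5(2) = 4 and 2 is a primitive root.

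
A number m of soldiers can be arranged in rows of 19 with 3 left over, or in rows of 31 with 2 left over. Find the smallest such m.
M = 19 × 31 = 589. M₁ = 31, y₁ ≡ 8 (mod 19). M₂ = 19, y₂ ≡ 18 (mod 31). m = 3×31×8 + 2×19×18 ≡ 250 (mod 589)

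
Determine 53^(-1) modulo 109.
Since 109 is prime, by Fermat 53^(-1) ≡ 53^{107} ≡ 72 (mod 109). Verify: 53 × 72 = 3816 ≡ 1 (mod 109)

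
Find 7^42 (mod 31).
Using Fermat: 7^{30} ≡ 1 (mod 31). 42 ≡ 12 (mod 30). So 7^{42} ≡ 7^{12} ≡ 16 (mod 31)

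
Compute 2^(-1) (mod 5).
Since 5 is prime, by Fermat 2^(-1) ≡ 2^{3} ≡ 3 (mod 5). Verify: 2 × 3 = 6 ≡ 1 (mod 5)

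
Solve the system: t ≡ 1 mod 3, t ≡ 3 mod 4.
M = 3 × 4 = 12. M₁ = 4, y₁ ≡ 1 mod 3. M₂ = 3, y₂ ≡ 3 mod 4. t = 1×4×1 + 3×3×3 ≡ 7 mod 12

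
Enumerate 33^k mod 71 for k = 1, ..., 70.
33^1, 33^2, ..., 33^{70} mod 71: [33, 24, 11, 8, 51, 50, 17, 64, 53, 45, 65, 15, 69, 5, 23, 49, 55, 40, 42, 37, 14, 36, 52, 12, 41, 4, 61, 25, 44, 32, 62, 58, 68, 43, 70, 38, 47, 60, 63, 20, 21, 54, 7, 18, 26, 6, 56, 2, 66, 48, 22, 16, 31, 29, 34, 57, 35, 19, 59, 30, 67, 10, 46, 27, 39, 9, 13, 3, 28, 1]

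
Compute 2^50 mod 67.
By repeated squaring mod 67: 2^{1}≡2, 2^{2}≡4, 2^{4}≡16, 2^{8}≡55, 2^{16}≡10, 2^{32}≡33. Then 2^{50} = 2^{32+16+2} ≡ 33 × 10 × 4 ≡ 47 mod 67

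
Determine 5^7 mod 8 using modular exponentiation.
By repeated squaring mod 8: 5^{1}≡5, 5^{2}≡1, 5^{4}≡1. Then 5^{7} = 5^{4+2+1} ≡ 1 × 1 × 5 ≡ 5 mod 8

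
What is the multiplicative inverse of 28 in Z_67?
Since 67 is prime, by Fermat 28^(-1) ≡ 28^{65} ≡ 12 (mod 67). Verify: 28 × 12 = 336 ≡ 1 (mod 67)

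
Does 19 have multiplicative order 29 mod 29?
Powers of 19 mod 29: 19^1≡19, 19^2≡13, 19^3≡15, 19^4≡24, 19^5≡21, 19^6≡22, 19^7≡12, 19^8≡25, 19^9≡11, 19^10≡6, 19^11≡27, 19^12≡20, 19^13≡3, 19^14≡28, 19^15≡10, 19^16≡16, 19^17≡14, 19^18≡5, 19^19≡8, 19^20≡7, 19^21≡17, 19^22≡4, 19^23≡18, 19^24≡23, 19^25≡2, 19^26≡9, 19^27≡26, 19^28≡1. Already 19^28≡1, so the order is 28 < 29. No, the actual order is 28.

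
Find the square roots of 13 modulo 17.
The square roots of 13 mod 17 are 8 and 9. Verify: 8² = 64 ≡ 13 mod 17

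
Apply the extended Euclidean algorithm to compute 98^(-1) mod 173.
Extended GCD: 98(-30) + 173(17) = 1. So 98^(-1) ≡ -30 ≡ 143 mod 173. Verify: 98 × 143 = 14014 ≡ 1 mod 173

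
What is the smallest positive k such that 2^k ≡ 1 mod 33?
Powers of 2 mod 33: 2^1≡2, 2^2≡4, 2^3≡8, 2^4≡16, 2^5≡32, 2^6≡31, 2^7≡29, 2^8≡25, 2^9≡17, 2^10≡1. So the order of 2 is 10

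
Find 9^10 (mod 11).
Using Fermat: 9^{10} ≡ 1 (mod 11). 10 ≡ 0 (mod 10). So 9^{10} ≡ 9^{0} ≡ 1 (mod 11)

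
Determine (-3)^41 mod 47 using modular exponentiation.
By repeated squaring mod 47: (-3)^{1}≡44, (-3)^{2}≡9, (-3)^{4}≡34, (-3)^{8}≡28, (-3)^{16}≡32, (-3)^{32}≡37. Then (-3)^{41} = (-3)^{32+8+1} ≡ 37 × 28 × 44 ≡ 41 mod 47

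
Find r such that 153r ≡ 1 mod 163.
Since 163 is prime, by Fermat 153^(-1) ≡ 153^{161} ≡ 114 mod 163. Verify: 153 × 114 = 17442 ≡ 1 mod 163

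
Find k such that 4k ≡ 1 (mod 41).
Since 41 is prime, by Fermat 4^(-1) ≡ 4^{39} ≡ 31 (mod 41). Verify: 4 × 31 = 124 ≡ 1 (mod 41)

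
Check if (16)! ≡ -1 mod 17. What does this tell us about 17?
(16)! mod 17 = 16. Since this equals -1 mod 17, Wilson confirms 17 is prime.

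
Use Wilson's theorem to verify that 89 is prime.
(88)! mod 89 = 88. Since this equals -1 (mod 89), Wilson confirms 89 is prime.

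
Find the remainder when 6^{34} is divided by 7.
By Fermat: 6^{6} ≡ 1 mod 7. 34 = 5×6 + 4. So 6^{34} ≡ 6^{4} ≡ 1 mod 7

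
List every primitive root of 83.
There are φ(82) = 40 primitive roots mod 83: {2, 5, 6, 8, 13, 14, 15, 18, 19, 20, 22, 24, 32, 34, 35, 39, 42, 43, 45, 46, 47, 50, 52, 53, 54, 55, 56, 57, 58, 60, 62, 66, 67, 71, 72, 73, 74, 76, 79, 80}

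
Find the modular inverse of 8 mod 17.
Since 17 is prime, by Fermat 8^(-1) ≡ 8^{15} ≡ 15 (mod 17). Verify: 8 × 15 = 120 ≡ 1 (mod 17)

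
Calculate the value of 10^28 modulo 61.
By repeated squaring mod 61: 10^{1}≡10, 10^{2}≡39, 10^{4}≡57, 10^{8}≡16, 10^{16}≡12. Then 10^{28} = 10^{16+8+4} ≡ 12 × 16 × 57 ≡ 25 mod 61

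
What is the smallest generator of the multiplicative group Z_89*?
g = 3. For each prime q|88: 3^{44}≡88, 3^{8}≡64, none ≡ 1, so ord_89(3) = 88 and 3 is a primitive root.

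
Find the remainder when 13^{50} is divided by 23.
By Fermat: 13^{22} ≡ 1 (mod 23). 50 = 2×22 + 6. So 13^{50} ≡ 13^{6} ≡ 6 (mod 23)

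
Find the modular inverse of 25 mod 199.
Since 199 is prime, by Fermat 25^(-1) ≡ 25^{197} ≡ 8 mod 199. Verify: 25 × 8 = 200 ≡ 1 mod 199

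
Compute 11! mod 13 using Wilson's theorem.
(12)! = (11)! × (12) ≡ -1 mod 13. So (11)! ≡ -1 × (12)^(-1) ≡ (-1)×(-1) = 1 mod 13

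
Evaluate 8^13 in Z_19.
By repeated squaring (mod 19): 8^{1}≡8, 8^{2}≡7, 8^{4}≡11, 8^{8}≡7. Then 8^{13} = 8^{8+4+1} ≡ 7 × 11 × 8 ≡ 8 (mod 19)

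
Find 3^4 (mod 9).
3^{4} = 81 ≡ 0 (mod 9)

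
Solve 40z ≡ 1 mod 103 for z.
Since 103 is prime, by Fermat 40^(-1) ≡ 40^{101} ≡ 85 mod 103. Verify: 40 × 85 = 3400 ≡ 1 mod 103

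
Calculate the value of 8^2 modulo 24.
8^{2} = 64 ≡ 16 (mod 24)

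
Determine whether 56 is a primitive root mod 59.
ord_59(56) divides 58. For each prime q|58: 56^{29}≡58, 56^{2}≡9, none ≡ 1. So 56 has order 58 and is a primitive root mod 59.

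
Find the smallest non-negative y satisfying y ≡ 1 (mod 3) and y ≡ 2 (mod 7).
M = 3 × 7 = 21. M₁ = 7, y₁ ≡ 1 (mod 3). M₂ = 3, y₂ ≡ 5 (mod 7). y = 1×7×1 + 2×3×5 ≡ 16 (mod 21)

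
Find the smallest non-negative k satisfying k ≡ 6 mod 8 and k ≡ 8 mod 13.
M = 8 × 13 = 104. M₁ = 13, y₁ ≡ 5 mod 8. M₂ = 8, y₂ ≡ 5 mod 13. k = 6×13×5 + 8×8×5 ≡ 86 mod 104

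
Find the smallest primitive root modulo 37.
g = 2. Powers: [2, 4, 8, 16, 32, 27, 17, 34, 31, 25, ...] generates all 36 non-zero residues.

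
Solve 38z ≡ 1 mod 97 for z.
Since 97 is prime, by Fermat 38^(-1) ≡ 38^{95} ≡ 23 mod 97. Verify: 38 × 23 = 874 ≡ 1 mod 97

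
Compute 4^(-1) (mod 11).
Since 11 is prime, by Fermat 4^(-1) ≡ 4^{9} ≡ 3 (mod 11). Verify: 4 × 3 = 12 ≡ 1 (mod 11)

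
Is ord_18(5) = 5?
Powers of 5 mod 18: 5^1≡5, 5^2≡7, 5^3≡17, 5^4≡13, 5^5≡11, 5^6≡1. 5^5≡11≢1, so ord ≠ 5. No, the actual order is 6.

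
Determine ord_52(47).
Powers of 47 mod 52: 47^1≡47, 47^2≡25, 47^3≡31, 47^4≡1. So the order of 47 is 4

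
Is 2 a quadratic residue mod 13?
By Euler's criterion: 2^{6} ≡ 12 (mod 13). Since this equals -1 (≡ 12), 2 is not a QR.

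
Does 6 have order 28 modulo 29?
6^{14} ≡ 1 (mod 29) and 14 < 28, so ord_29(6) = 14 ≠ 28 and 6 is not a primitive root.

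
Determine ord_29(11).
Powers of 11 mod 29: 11^1≡11, 11^2≡5, 11^3≡26, 11^4≡25, 11^5≡14, 11^6≡9, 11^7≡12, 11^8≡16, 11^9≡2, 11^10≡22, 11^11≡10, 11^12≡23, 11^13≡21, 11^14≡28, 11^15≡18, 11^16≡24, 11^17≡3, 11^18≡4, 11^19≡15, 11^20≡20, 11^21≡17, 11^22≡13, 11^23≡27, 11^24≡7, 11^25≡19, 11^26≡6, 11^27≡8, 11^28≡1. Order = 28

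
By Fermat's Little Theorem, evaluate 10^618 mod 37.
By Fermat: 10^{36} ≡ 1 (mod 37). 618 ≡ 6 (mod 36). So 10^{618} ≡ 10^{6} ≡ 1 (mod 37)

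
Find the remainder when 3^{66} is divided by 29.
By Fermat: 3^{28} ≡ 1 mod 29. 66 = 2×28 + 10. So 3^{66} ≡ 3^{10} ≡ 5 mod 29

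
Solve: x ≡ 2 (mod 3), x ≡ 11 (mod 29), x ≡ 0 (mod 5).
M = 3 × 29 × 5 = 435. M₁ = 145, y₁ ≡ 1 (mod 3). M₂ = 15, y₂ ≡ 2 (mod 29). M₃ = 87, y₃ ≡ 3 (mod 5). x = 2×145×1 + 11×15×2 + 0×87×3 ≡ 185 (mod 435)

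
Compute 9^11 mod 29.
By repeated squaring (mod 29): 9^{1}≡9, 9^{2}≡23, 9^{4}≡7, 9^{8}≡20. Then 9^{11} = 9^{8+2+1} ≡ 20 × 23 × 9 ≡ 22 (mod 29)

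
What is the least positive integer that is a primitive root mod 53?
g = 2. For each prime q|52: 2^{26}≡52, 2^{4}≡16, none ≡ 1, so ord_53(2) = 52 and 2 is a primitive root.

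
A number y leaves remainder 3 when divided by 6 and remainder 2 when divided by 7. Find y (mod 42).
M = 6 × 7 = 42. M₁ = 7, y₁ ≡ 1 (mod 6). M₂ = 6, y₂ ≡ 6 (mod 7). y = 3×7×1 + 2×6×6 ≡ 9 (mod 42)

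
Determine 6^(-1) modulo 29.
Since 29 is prime, by Fermat 6^(-1) ≡ 6^{27} ≡ 5 mod 29. Verify: 6 × 5 = 30 ≡ 1 mod 29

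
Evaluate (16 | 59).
(16/59) = 16^{29} mod 59 = 1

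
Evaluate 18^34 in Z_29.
Using Fermat: 18^{28} ≡ 1 mod 29. 34 ≡ 6 mod 28. So 18^{34} ≡ 18^{6} ≡ 9 mod 29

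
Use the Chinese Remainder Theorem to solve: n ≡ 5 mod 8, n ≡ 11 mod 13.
M = 8 × 13 = 104. M₁ = 13, y₁ ≡ 5 mod 8. M₂ = 8, y₂ ≡ 5 mod 13. n = 5×13×5 + 11×8×5 ≡ 37 mod 104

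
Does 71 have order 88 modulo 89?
71^{44} ≡ 1 mod 89 and 44 < 88, so ord_89(71) = 44 ≠ 88 and 71 is not a primitive root.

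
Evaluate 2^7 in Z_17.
By repeated squaring (mod 17): 2^{1}≡2, 2^{2}≡4, 2^{4}≡16. Then 2^{7} = 2^{4+2+1} ≡ 16 × 4 × 2 ≡ 9 (mod 17)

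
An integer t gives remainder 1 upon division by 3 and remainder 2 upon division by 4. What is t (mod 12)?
M = 3 × 4 = 12. M₁ = 4, y₁ ≡ 1 (mod 3). M₂ = 3, y₂ ≡ 3 (mod 4). t = 1×4×1 + 2×3×3 ≡ 10 (mod 12)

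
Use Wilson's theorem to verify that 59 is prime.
(58)! mod 59 = 58. Since this equals -1 mod 59, Wilson confirms 59 is prime.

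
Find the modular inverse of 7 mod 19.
Since 19 is prime, by Fermat 7^(-1) ≡ 7^{17} ≡ 11 mod 19. Verify: 7 × 11 = 77 ≡ 1 mod 19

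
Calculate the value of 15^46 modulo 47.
Using Fermat: 15^{46} ≡ 1 (mod 47). 46 ≡ 0 (mod 46). So 15^{46} ≡ 15^{0} ≡ 1 (mod 47)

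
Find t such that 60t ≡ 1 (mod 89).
Since 89 is prime, by Fermat 60^(-1) ≡ 60^{87} ≡ 46 (mod 89). Verify: 60 × 46 = 2760 ≡ 1 (mod 89)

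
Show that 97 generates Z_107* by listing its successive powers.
97^1, 97^2, ..., 97^{106} mod 107: [97, 100, 70, 49, 45, 85, 6, 47, 65, 99, 80, 56, 82, 36, 68, 69, 59, 52, 15, 64, 2, 87, 93, 33, 98, 90, 63, 12, 94, 23, 91, 53, 5, 57, 72, 29, 31, 11, 104, 30, 21, 4, 67, 79, 66, 89, 73, 19, 24, 81, 46, 75, 106, 10, 7, 37, 58, 62, 22, 101, 60, 42, 8, 27, 51, 25, 71, 39, 38, 48, 55, 92, 43, 105, 20, 14, 74, 9, 17, 44, 95, 13, 84, 16, 54, 102, 50, 35, 78, 76, 96, 3, 77, 86, 103, 40, 28, 41, 18, 34, 88, 83, 26, 61, 32, 1]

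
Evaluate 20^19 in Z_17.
Using Fermat: 20^{16} ≡ 1 (mod 17). 19 ≡ 3 (mod 16). So 20^{19} ≡ 20^{3} ≡ 10 (mod 17)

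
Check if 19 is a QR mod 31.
By Euler's criterion: 19^{15} ≡ 1 mod 31. Since this equals 1, 19 is a QR.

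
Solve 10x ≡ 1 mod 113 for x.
Since 113 is prime, by Fermat 10^(-1) ≡ 10^{111} ≡ 34 mod 113. Verify: 10 × 34 = 340 ≡ 1 mod 113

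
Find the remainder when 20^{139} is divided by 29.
By Fermat: 20^{28} ≡ 1 (mod 29). 139 = 4×28 + 27. So 20^{139} ≡ 20^{27} ≡ 16 (mod 29)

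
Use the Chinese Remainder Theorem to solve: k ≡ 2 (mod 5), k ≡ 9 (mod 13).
M = 5 × 13 = 65. M₁ = 13, y₁ ≡ 2 (mod 5). M₂ = 5, y₂ ≡ 8 (mod 13). k = 2×13×2 + 9×5×8 ≡ 22 (mod 65)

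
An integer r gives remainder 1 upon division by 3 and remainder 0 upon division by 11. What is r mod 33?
M = 3 × 11 = 33. M₁ = 11, y₁ ≡ 2 mod 3. M₂ = 3, y₂ ≡ 4 mod 11. r = 1×11×2 + 0×3×4 ≡ 22 mod 33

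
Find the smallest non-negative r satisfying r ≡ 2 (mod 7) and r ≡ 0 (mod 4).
M = 7 × 4 = 28. M₁ = 4, y₁ ≡ 2 (mod 7). M₂ = 7, y₂ ≡ 3 (mod 4). r = 2×4×2 + 0×7×3 ≡ 16 (mod 28)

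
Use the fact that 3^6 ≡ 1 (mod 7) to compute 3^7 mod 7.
By Fermat: 3^{6} ≡ 1 (mod 7). So 3^{7} = 3^{6} · 3^{1} ≡ 3^{1} ≡ 3 (mod 7)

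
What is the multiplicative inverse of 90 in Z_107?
Since 107 is prime, by Fermat 90^(-1) ≡ 90^{105} ≡ 44 (mod 107). Verify: 90 × 44 = 3960 ≡ 1 (mod 107)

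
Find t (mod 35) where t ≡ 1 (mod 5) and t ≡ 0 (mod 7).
M = 5 × 7 = 35. M₁ = 7, y₁ ≡ 3 (mod 5). M₂ = 5, y₂ ≡ 3 (mod 7). t = 1×7×3 + 0×5×3 ≡ 21 (mod 35)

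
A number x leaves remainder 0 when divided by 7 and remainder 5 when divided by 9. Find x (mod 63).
M = 7 × 9 = 63. M₁ = 9, y₁ ≡ 4 (mod 7). M₂ = 7, y₂ ≡ 4 (mod 9). x = 0×9×4 + 5×7×4 ≡ 14 (mod 63)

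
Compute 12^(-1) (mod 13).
Since 13 is prime, by Fermat 12^(-1) ≡ 12^{11} ≡ 12 (mod 13). Verify: 12 × 12 = 144 ≡ 1 (mod 13)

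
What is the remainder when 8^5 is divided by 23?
By repeated squaring mod 23: 8^{1}≡8, 8^{2}≡18, 8^{4}≡2. Then 8^{5} = 8^{4+1} ≡ 2 × 8 ≡ 16 mod 23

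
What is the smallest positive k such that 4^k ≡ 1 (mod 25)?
Powers of 4 mod 25: 4^1≡4, 4^2≡16, 4^3≡14, 4^4≡6, 4^5≡24, 4^6≡21, 4^7≡9, 4^8≡11, 4^9≡19, 4^10≡1. Order = 10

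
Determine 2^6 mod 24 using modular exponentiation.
By repeated squaring (mod 24): 2^{1}≡2, 2^{2}≡4, 2^{4}≡16. Then 2^{6} = 2^{4+2} ≡ 16 × 4 ≡ 16 (mod 24)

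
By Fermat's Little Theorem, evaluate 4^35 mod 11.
By Fermat: 4^{10} ≡ 1 mod 11. 35 = 3×10 + 5. So 4^{35} ≡ 4^{5} ≡ 1 mod 11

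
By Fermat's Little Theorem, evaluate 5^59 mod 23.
By Fermat: 5^{22} ≡ 1 (mod 23). 59 = 2×22 + 15. So 5^{59} ≡ 5^{15} ≡ 19 (mod 23)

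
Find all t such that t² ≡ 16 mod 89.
The square roots of 16 mod 89 are 4 and 85. Verify: 4² = 16 ≡ 16 mod 89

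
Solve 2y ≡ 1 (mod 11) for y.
Since 11 is prime, by Fermat 2^(-1) ≡ 2^{9} ≡ 6 (mod 11). Verify: 2 × 6 = 12 ≡ 1 (mod 11)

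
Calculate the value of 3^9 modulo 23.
By repeated squaring mod 23: 3^{1}≡3, 3^{2}≡9, 3^{4}≡12, 3^{8}≡6. Then 3^{9} = 3^{8+1} ≡ 6 × 3 ≡ 18 mod 23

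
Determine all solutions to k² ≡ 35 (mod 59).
The square roots of 35 mod 59 are 25 and 34. Verify: 25² = 625 ≡ 35 (mod 59)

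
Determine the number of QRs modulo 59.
For prime 59, there are (p-1)/2 = (59-1)/2 = 29 quadratic residues (excluding 0).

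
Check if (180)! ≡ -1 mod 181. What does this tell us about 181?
(180)! mod 181 = 180. Since this equals -1 mod 181, Wilson confirms 181 is prime.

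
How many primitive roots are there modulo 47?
Number of primitive roots mod 47 = φ(p-1) = φ(46) = 22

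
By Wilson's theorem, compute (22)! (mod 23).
By Wilson's theorem, (22)! ≡ -1 ≡ 22 (mod 23)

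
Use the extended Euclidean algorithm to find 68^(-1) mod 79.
Extended GCD: 68(-36) + 79(31) = 1. So 68^(-1) ≡ -36 ≡ 43 mod 79. Verify: 68 × 43 = 2924 ≡ 1 mod 79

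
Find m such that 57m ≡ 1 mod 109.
Since 109 is prime, by Fermat 57^(-1) ≡ 57^{107} ≡ 44 mod 109. Verify: 57 × 44 = 2508 ≡ 1 mod 109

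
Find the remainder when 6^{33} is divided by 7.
By Fermat: 6^{6} ≡ 1 (mod 7). 33 = 5×6 + 3. So 6^{33} ≡ 6^{3} ≡ 6 (mod 7)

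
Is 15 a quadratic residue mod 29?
By Euler's criterion: 15^{14} ≡ 28 (mod 29). Since this equals -1 (≡ 28), 15 is not a QR.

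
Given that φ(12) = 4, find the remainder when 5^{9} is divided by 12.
By Euler: 5^{4} ≡ 1 (mod 12) since gcd(5, 12) = 1. 9 = 2×4 + 1. So 5^{9} ≡ 5^{1} ≡ 5 (mod 12)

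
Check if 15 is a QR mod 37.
By Euler's criterion: 15^{18} ≡ 36 (mod 37). Since this equals -1 (≡ 36), 15 is not a QR.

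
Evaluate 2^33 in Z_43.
By repeated squaring mod 43: 2^{1}≡2, 2^{2}≡4, 2^{4}≡16, 2^{8}≡41, 2^{16}≡4, 2^{32}≡16. Then 2^{33} = 2^{32+1} ≡ 16 × 2 ≡ 32 mod 43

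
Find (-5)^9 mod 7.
Using Fermat: (-5)^{6} ≡ 1 mod 7. 9 ≡ 3 mod 6. So (-5)^{9} ≡ (-5)^{3} ≡ 1 mod 7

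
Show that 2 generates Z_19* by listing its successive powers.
2^1, 2^2, ..., 2^{18} mod 19: [2, 4, 8, 16, 13, 7, 14, 9, 18, 17, 15, 11, 3, 6, 12, 5, 10, 1]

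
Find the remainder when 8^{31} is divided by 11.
By Fermat: 8^{10} ≡ 1 mod 11. 31 = 3×10 + 1. So 8^{31} ≡ 8^{1} ≡ 8 mod 11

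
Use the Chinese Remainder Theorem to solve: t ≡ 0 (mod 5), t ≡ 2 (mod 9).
M = 5 × 9 = 45. M₁ = 9, y₁ ≡ 4 (mod 5). M₂ = 5, y₂ ≡ 2 (mod 9). t = 0×9×4 + 2×5×2 ≡ 20 (mod 45)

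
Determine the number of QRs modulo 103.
The squaring map on Z_103* is 2-to-1, so there are (102)/2 = 51 QRs.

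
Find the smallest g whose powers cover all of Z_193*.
g = 5. Powers: [5, 25, 125, 46, 37, 185, 153, ...] generates all 192 non-zero residues.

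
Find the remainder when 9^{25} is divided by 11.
By Fermat: 9^{10} ≡ 1 mod 11. 25 = 2×10 + 5. So 9^{25} ≡ 9^{5} ≡ 1 mod 11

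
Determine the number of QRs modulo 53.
The squaring map on Z_53* is 2-to-1, so there are (52)/2 = 26 QRs.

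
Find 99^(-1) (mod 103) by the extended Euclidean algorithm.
Extended GCD: 99(-26) + 103(25) = 1. So 99^(-1) ≡ -26 ≡ 77 (mod 103). Verify: 99 × 77 = 7623 ≡ 1 (mod 103)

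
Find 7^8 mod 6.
By repeated squaring mod 6: 7^{1}≡1, 7^{2}≡1, 7^{4}≡1, 7^{8}≡1. So 7^{8} ≡ 1 mod 6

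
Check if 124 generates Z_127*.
124^{63} ≡ 1 (mod 127) and 63 < 126, so ord_127(124) = 63 ≠ 126 and 124 is not a primitive root.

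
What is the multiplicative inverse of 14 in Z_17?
Since 17 is prime, by Fermat 14^(-1) ≡ 14^{15} ≡ 11 mod 17. Verify: 14 × 11 = 154 ≡ 1 mod 17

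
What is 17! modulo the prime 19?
(18)! = (17)! × (18) ≡ -1 (mod 19). So (17)! ≡ -1 × (18)^(-1) ≡ (-1)×(-1) = 1 (mod 19)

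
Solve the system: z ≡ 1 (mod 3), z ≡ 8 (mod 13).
M = 3 × 13 = 39. M₁ = 13, y₁ ≡ 1 (mod 3). M₂ = 3, y₂ ≡ 9 (mod 13). z = 1×13×1 + 8×3×9 ≡ 34 (mod 39)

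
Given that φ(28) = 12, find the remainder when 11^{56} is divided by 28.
By Euler: 11^{12} ≡ 1 mod 28 since gcd(11, 28) = 1. 56 = 4×12 + 8. So 11^{56} ≡ 11^{8} ≡ 9 mod 28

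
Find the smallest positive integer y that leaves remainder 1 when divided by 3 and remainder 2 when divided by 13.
M = 3 × 13 = 39. M₁ = 13, y₁ ≡ 1 mod 3. M₂ = 3, y₂ ≡ 9 mod 13. y = 1×13×1 + 2×3×9 ≡ 28 mod 39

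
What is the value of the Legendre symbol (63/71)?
(63/71) = 63^{35} mod 71 = -1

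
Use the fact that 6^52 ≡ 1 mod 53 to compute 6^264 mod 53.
By Fermat: 6^{52} ≡ 1 mod 53. 264 ≡ 4 mod 52. So 6^{264} ≡ 6^{4} ≡ 24 mod 53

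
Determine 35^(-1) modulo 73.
Since 73 is prime, by Fermat 35^(-1) ≡ 35^{71} ≡ 48 mod 73. Verify: 35 × 48 = 1680 ≡ 1 mod 73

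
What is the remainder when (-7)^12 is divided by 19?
By repeated squaring (mod 19): (-7)^{1}≡12, (-7)^{2}≡11, (-7)^{4}≡7, (-7)^{8}≡11. Then (-7)^{12} = (-7)^{8+4} ≡ 11 × 7 ≡ 1 (mod 19)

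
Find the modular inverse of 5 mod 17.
Since 17 is prime, by Fermat 5^(-1) ≡ 5^{15} ≡ 7 (mod 17). Verify: 5 × 7 = 35 ≡ 1 (mod 17)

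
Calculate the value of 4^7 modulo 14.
By repeated squaring mod 14: 4^{1}≡4, 4^{2}≡2, 4^{4}≡4. Then 4^{7} = 4^{4+2+1} ≡ 4 × 2 × 4 ≡ 4 mod 14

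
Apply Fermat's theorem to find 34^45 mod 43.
By Fermat: 34^{42} ≡ 1 mod 43. So 34^{45} = 34^{42} · 34^{3} ≡ 34^{3} ≡ 2 mod 43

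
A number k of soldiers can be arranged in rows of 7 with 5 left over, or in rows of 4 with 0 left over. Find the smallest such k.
M = 7 × 4 = 28. M₁ = 4, y₁ ≡ 2 mod 7. M₂ = 7, y₂ ≡ 3 mod 4. k = 5×4×2 + 0×7×3 ≡ 12 mod 28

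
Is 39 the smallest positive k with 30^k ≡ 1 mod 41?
Powers of 30 mod 41: 30^1≡30, 30^2≡39, 30^3≡22, 30^4≡4, 30^5≡38, 30^6≡33, 30^7≡6, 30^8≡16, 30^9≡29, 30^10≡9, 30^11≡24, 30^12≡23, 30^13≡34, 30^14≡36, 30^15≡14, 30^16≡10, 30^17≡13, 30^18≡21, 30^19≡15, 30^20≡40, 30^21≡11, 30^22≡2, 30^23≡19, 30^24≡37, 30^25≡3, 30^26≡8, 30^27≡35, 30^28≡25, 30^29≡12, 30^30≡32, 30^31≡17, 30^32≡18, 30^33≡7, 30^34≡5, 30^35≡27, 30^36≡31, 30^37≡28, 30^38≡20, 30^39≡26, 30^40≡1. 30^39≡26≢1, so ord ≠ 39. No, the actual order is 40.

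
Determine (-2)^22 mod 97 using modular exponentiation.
By repeated squaring mod 97: (-2)^{1}≡95, (-2)^{2}≡4, (-2)^{4}≡16, (-2)^{8}≡62, (-2)^{16}≡61. Then (-2)^{22} = (-2)^{16+4+2} ≡ 61 × 16 × 4 ≡ 24 mod 97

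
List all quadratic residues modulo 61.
Squares in Z_61*: {1, 3, 4, 5, 9, 12, 13, 14, 15, 16, 19, 20, 22, 25, 27, 34, 36, 39, 41, 42, 45, 46, 47, 48, 49, 52, 56, 57, 58, 60}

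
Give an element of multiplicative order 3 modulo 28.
9 has order 3 mod 28 since 9^{3} ≡ 1 (mod 28) and no smaller power works.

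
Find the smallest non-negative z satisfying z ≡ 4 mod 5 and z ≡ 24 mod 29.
M = 5 × 29 = 145. M₁ = 29, y₁ ≡ 4 mod 5. M₂ = 5, y₂ ≡ 6 mod 29. z = 4×29×4 + 24×5×6 ≡ 24 mod 145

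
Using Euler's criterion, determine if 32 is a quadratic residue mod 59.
By Euler's criterion: 32^{29} ≡ 58 (mod 59). Since this equals -1 (≡ 58), 32 is not a QR.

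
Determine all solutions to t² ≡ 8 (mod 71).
The square roots of 8 mod 71 are 24 and 47. Verify: 24² = 576 ≡ 8 (mod 71)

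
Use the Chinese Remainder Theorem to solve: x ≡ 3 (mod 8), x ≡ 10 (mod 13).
M = 8 × 13 = 104. M₁ = 13, y₁ ≡ 5 (mod 8). M₂ = 8, y₂ ≡ 5 (mod 13). x = 3×13×5 + 10×8×5 ≡ 75 (mod 104)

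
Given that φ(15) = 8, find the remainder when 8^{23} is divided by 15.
By Euler: 8^{8} ≡ 1 (mod 15) since gcd(8, 15) = 1. 23 = 2×8 + 7. So 8^{23} ≡ 8^{7} ≡ 2 (mod 15)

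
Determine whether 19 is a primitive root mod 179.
19^{89} ≡ 1 mod 179 and 89 < 178, so ord_179(19) = 89 ≠ 178 and 19 is not a primitive root.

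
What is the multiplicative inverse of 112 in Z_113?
Since 113 is prime, by Fermat 112^(-1) ≡ 112^{111} ≡ 112 (mod 113). Verify: 112 × 112 = 12544 ≡ 1 (mod 113)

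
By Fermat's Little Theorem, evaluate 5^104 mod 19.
By Fermat: 5^{18} ≡ 1 (mod 19). 104 = 5×18 + 14. So 5^{104} ≡ 5^{14} ≡ 9 (mod 19)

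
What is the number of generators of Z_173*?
There are φ(173-1) = φ(172) = 84 primitive roots modulo 173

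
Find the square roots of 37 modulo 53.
The square roots of 37 mod 53 are 14 and 39. Verify: 14² = 196 ≡ 37 mod 53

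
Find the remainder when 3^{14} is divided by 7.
By Fermat: 3^{6} ≡ 1 (mod 7). 14 = 2×6 + 2. So 3^{14} ≡ 3^{2} ≡ 2 (mod 7)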